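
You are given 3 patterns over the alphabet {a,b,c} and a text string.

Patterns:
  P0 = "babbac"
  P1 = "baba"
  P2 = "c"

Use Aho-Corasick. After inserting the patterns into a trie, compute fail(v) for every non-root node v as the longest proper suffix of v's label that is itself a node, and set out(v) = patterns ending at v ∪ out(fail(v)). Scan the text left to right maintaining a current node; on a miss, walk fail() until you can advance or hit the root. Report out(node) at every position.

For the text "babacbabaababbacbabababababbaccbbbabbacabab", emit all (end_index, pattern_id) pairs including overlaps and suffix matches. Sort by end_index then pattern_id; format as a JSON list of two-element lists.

Build:
Trie nodes:
  n0 'ε': b→1 c→8
  n1 'b': a→2
  n2 'ba': b→3
  n3 'bab': a→7 b→4
  n4 'babb': a→5
  n5 'babba': c→6
  n6 'babbac': ·  [P0 ends]
  n7 'baba': ·  [P1 ends]
  n8 'c': ·  [P2 ends]

Failure links (BFS by depth):
  n1('b'): parent n0 fail=0; on 'b' 0 → fail=0;  out ∅∪∅=∅
  n8('c'): parent n0 fail=0; on 'c' 0 → fail=0;  out {2}∪∅={2}
  n2('ba'): parent n1 fail=0; on 'a' 0 → fail=0;  out ∅∪∅=∅
  n3('bab'): parent n2 fail=0; on 'b' 0 → fail=1;  out ∅∪∅=∅
  n4('babb'): parent n3 fail=1; on 'b' 1→0 → fail=1;  out ∅∪∅=∅
  n7('baba'): parent n3 fail=1; on 'a' 1 → fail=2;  out {1}∪∅={1}
  n5('babba'): parent n4 fail=1; on 'a' 1 → fail=2;  out ∅∪∅=∅
  n6('babbac'): parent n5 fail=2; on 'c' 2→0 → fail=8;  out {0}∪{2}={0,2}

Scan:
[0] read 'b'  n0⇒n1
[1] read 'a'  n1⇒n2
[2] read 'b'  n2⇒n3
[3] read 'a'  n3⇒n7  ** P1@[0:3]
[4] read 'c'  n7⇒n8 (via fail)  ** P2@[4:4]
[5] read 'b'  n8⇒n1 (via fail)
[6] read 'a'  n1⇒n2
[7] read 'b'  n2⇒n3
[8] read 'a'  n3⇒n7  ** P1@[5:8]
[9] read 'a'  n7⇒n0 (via fail)
[10] read 'b'  n0⇒n1
[11] read 'a'  n1⇒n2
[12] read 'b'  n2⇒n3
[13] read 'b'  n3⇒n4
[14] read 'a'  n4⇒n5
[15] read 'c'  n5⇒n6  ** P0@[10:15],P2@[15:15]
[16] read 'b'  n6⇒n1 (via fail)
[17] read 'a'  n1⇒n2
[18] read 'b'  n2⇒n3
[19] read 'a'  n3⇒n7  ** P1@[16:19]
[20] read 'b'  n7⇒n3 (via fail)
[21] read 'a'  n3⇒n7  ** P1@[18:21]
[22] read 'b'  n7⇒n3 (via fail)
[23] read 'a'  n3⇒n7  ** P1@[20:23]
[24] read 'b'  n7⇒n3 (via fail)
[25] read 'a'  n3⇒n7  ** P1@[22:25]
[26] read 'b'  n7⇒n3 (via fail)
[27] read 'b'  n3⇒n4
[28] read 'a'  n4⇒n5
[29] read 'c'  n5⇒n6  ** P0@[24:29],P2@[29:29]
[30] read 'c'  n6⇒n8 (via fail)  ** P2@[30:30]
[31] read 'b'  n8⇒n1 (via fail)
[32] read 'b'  n1⇒n1 (via fail)
[33] read 'b'  n1⇒n1 (via fail)
[34] read 'a'  n1⇒n2
[35] read 'b'  n2⇒n3
[36] read 'b'  n3⇒n4
[37] read 'a'  n4⇒n5
[38] read 'c'  n5⇒n6  ** P0@[33:38],P2@[38:38]
[39] read 'a'  n6⇒n0 (via fail)
[40] read 'b'  n0⇒n1
[41] read 'a'  n1⇒n2
[42] read 'b'  n2⇒n3

All matches (sorted): [[3,1],[4,2],[8,1],[15,0],[15,2],[19,1],[21,1],[23,1],[25,1],[29,0],[29,2],[30,2],[38,0],[38,2]]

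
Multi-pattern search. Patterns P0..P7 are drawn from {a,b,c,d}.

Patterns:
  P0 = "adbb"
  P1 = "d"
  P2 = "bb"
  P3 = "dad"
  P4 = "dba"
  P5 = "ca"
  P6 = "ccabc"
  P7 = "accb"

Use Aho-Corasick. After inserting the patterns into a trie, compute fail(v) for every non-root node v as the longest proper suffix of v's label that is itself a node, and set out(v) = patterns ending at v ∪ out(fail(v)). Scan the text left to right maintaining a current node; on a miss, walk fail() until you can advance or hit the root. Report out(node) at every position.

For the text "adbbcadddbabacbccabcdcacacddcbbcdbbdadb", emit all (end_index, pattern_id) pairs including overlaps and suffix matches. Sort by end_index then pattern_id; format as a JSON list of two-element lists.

Build:
Trie nodes:
  n0 'ε': a→1 b→6 c→12 d→5
  n1 'a': c→18 d→2
  n2 'ad': b→3
  n3 'adb': b→4
  n4 'adbb': ·  [P0 ends]
  n5 'd': a→8 b→10  [P1 ends]
  n6 'b': b→7
  n7 'bb': ·  [P2 ends]
  n8 'da': d→9
  n9 'dad': ·  [P3 ends]
  n10 'db': a→11
  n11 'dba': ·  [P4 ends]
  n12 'c': a→13 c→14
  n13 'ca': ·  [P5 ends]
  n14 'cc': a→15
  n15 'cca': b→16
  n16 'ccab': c→17
  n17 'ccabc': ·  [P6 ends]
  n18 'ac': c→19
  n19 'acc': b→20
  n20 'accb': ·  [P7 ends]

BFS fail/out derivation:
  n1('a'): parent n0 fail=0; on 'a' 0 → fail=0;  out ∅∪∅=∅
  n5('d'): parent n0 fail=0; on 'd' 0 → fail=0;  out {1}∪∅={1}
  n6('b'): parent n0 fail=0; on 'b' 0 → fail=0;  out ∅∪∅=∅
  n12('c'): parent n0 fail=0; on 'c' 0 → fail=0;  out ∅∪∅=∅
  n2('ad'): parent n1 fail=0; on 'd' 0 → fail=5;  out ∅∪{1}={1}
  n7('bb'): parent n6 fail=0; on 'b' 0 → fail=6;  out {2}∪∅={2}
  n8('da'): parent n5 fail=0; on 'a' 0 → fail=1;  out ∅∪∅=∅
  n10('db'): parent n5 fail=0; on 'b' 0 → fail=6;  out ∅∪∅=∅
  n13('ca'): parent n12 fail=0; on 'a' 0 → fail=1;  out {5}∪∅={5}
  n14('cc'): parent n12 fail=0; on 'c' 0 → fail=12;  out ∅∪∅=∅
  n18('ac'): parent n1 fail=0; on 'c' 0 → fail=12;  out ∅∪∅=∅
  n3('adb'): parent n2 fail=5; on 'b' 5 → fail=10;  out ∅∪∅=∅
  n9('dad'): parent n8 fail=1; on 'd' 1 → fail=2;  out {3}∪{1}={1,3}
  n11('dba'): parent n10 fail=6; on 'a' 6→0 → fail=1;  out {4}∪∅={4}
  n15('cca'): parent n14 fail=12; on 'a' 12 → fail=13;  out ∅∪{5}={5}
  n19('acc'): parent n18 fail=12; on 'c' 12 → fail=14;  out ∅∪∅=∅
  n4('adbb'): parent n3 fail=10; on 'b' 10→6 → fail=7;  out {0}∪{2}={0,2}
  n16('ccab'): parent n15 fail=13; on 'b' 13→1→0 → fail=6;  out ∅∪∅=∅
  n20('accb'): parent n19 fail=14; on 'b' 14→12→0 → fail=6;  out {7}∪∅={7}
  n17('ccabc'): parent n16 fail=6; on 'c' 6→0 → fail=12;  out {6}∪∅={6}

Text stream:
i=0 'a': node 0→1
i=1 'd': node 1→2  → match P1@[1:1]
i=2 'b': node 2→3
i=3 'b': node 3→4  → match P0@[0:3],P2@[2:3]
i=4 'c': node 4→12 ·f
i=5 'a': node 12→13  → match P5@[4:5]
i=6 'd': node 13→2 ·f  → match P1@[6:6]
i=7 'd': node 2→5 ·f  → match P1@[7:7]
i=8 'd': node 5→5 ·f  → match P1@[8:8]
i=9 'b': node 5→10
i=10 'a': node 10→11  → match P4@[8:10]
i=11 'b': node 11→6 ·f
i=12 'a': node 6→1 ·f
i=13 'c': node 1→18
i=14 'b': node 18→6 ·f
i=15 'c': node 6→12 ·f
i=16 'c': node 12→14
i=17 'a': node 14→15  → match P5@[16:17]
i=18 'b': node 15→16
i=19 'c': node 16→17  → match P6@[15:19]
i=20 'd': node 17→5 ·f  → match P1@[20:20]
i=21 'c': node 5→12 ·f
i=22 'a': node 12→13  → match P5@[21:22]
i=23 'c': node 13→18 ·f
i=24 'a': node 18→13 ·f  → match P5@[23:24]
i=25 'c': node 13→18 ·f
i=26 'd': node 18→5 ·f  → match P1@[26:26]
i=27 'd': node 5→5 ·f  → match P1@[27:27]
i=28 'c': node 5→12 ·f
i=29 'b': node 12→6 ·f
i=30 'b': node 6→7  → match P2@[29:30]
i=31 'c': node 7→12 ·f
i=32 'd': node 12→5 ·f  → match P1@[32:32]
i=33 'b': node 5→10
i=34 'b': node 10→7 ·f  → match P2@[33:34]
i=35 'd': node 7→5 ·f  → match P1@[35:35]
i=36 'a': node 5→8
i=37 'd': node 8→9  → match P1@[37:37],P3@[35:37]
i=38 'b': node 9→3 ·f

Matches: [[1,1],[3,0],[3,2],[5,5],[6,1],[7,1],[8,1],[10,4],[17,5],[19,6],[20,1],[22,5],[24,5],[26,1],[27,1],[30,2],[32,1],[34,2],[35,1],[37,1],[37,3]]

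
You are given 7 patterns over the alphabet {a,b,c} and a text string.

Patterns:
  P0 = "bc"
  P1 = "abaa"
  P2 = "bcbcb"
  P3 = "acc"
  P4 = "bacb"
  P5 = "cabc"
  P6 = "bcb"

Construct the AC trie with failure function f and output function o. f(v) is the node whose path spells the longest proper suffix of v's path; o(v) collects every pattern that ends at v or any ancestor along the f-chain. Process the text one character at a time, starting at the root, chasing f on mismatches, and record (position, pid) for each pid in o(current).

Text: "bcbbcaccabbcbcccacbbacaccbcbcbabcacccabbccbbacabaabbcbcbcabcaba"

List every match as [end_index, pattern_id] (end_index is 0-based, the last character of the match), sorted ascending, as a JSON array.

Build automaton:
Trie nodes:
  0='ε' goto a→3 b→1 c→15
  1='b' goto a→12 c→2
  2='bc' goto b→7  ←P0
  3='a' goto b→4 c→10
  4='ab' goto a→5
  5='aba' goto a→6
  6='abaa' goto ·  ←P1
  7='bcb' goto c→8  ←P6
  8='bcbc' goto b→9
  9='bcbcb' goto ·  ←P2
  10='ac' goto c→11
  11='acc' goto ·  ←P3
  12='ba' goto c→13
  13='bac' goto b→14
  14='bacb' goto ·  ←P4
  15='c' goto a→16
  16='ca' goto b→17
  17='cab' goto c→18
  18='cabc' goto ·  ←P5

BFS fail/out derivation:
  fail(1) 'b': from fail(0)=0 chase 'b': 0 ⇒ 0;  out=∅∪out(0)=∅
  fail(3) 'a': from fail(0)=0 chase 'a': 0 ⇒ 0;  out=∅∪out(0)=∅
  fail(15) 'c': from fail(0)=0 chase 'c': 0 ⇒ 0;  out=∅∪out(0)=∅
  fail(2) 'bc': from fail(1)=0 chase 'c': 0 ⇒ 15;  out={0}∪out(15)={0}
  fail(4) 'ab': from fail(3)=0 chase 'b': 0 ⇒ 1;  out=∅∪out(1)=∅
  fail(10) 'ac': from fail(3)=0 chase 'c': 0 ⇒ 15;  out=∅∪out(15)=∅
  fail(12) 'ba': from fail(1)=0 chase 'a': 0 ⇒ 3;  out=∅∪out(3)=∅
  fail(16) 'ca': from fail(15)=0 chase 'a': 0 ⇒ 3;  out=∅∪out(3)=∅
  fail(5) 'aba': from fail(4)=1 chase 'a': 1 ⇒ 12;  out=∅∪out(12)=∅
  fail(7) 'bcb': from fail(2)=15 chase 'b': 15→0 ⇒ 1;  out={6}∪out(1)={6}
  fail(11) 'acc': from fail(10)=15 chase 'c': 15→0 ⇒ 15;  out={3}∪out(15)={3}
  fail(13) 'bac': from fail(12)=3 chase 'c': 3 ⇒ 10;  out=∅∪out(10)=∅
  fail(17) 'cab': from fail(16)=3 chase 'b': 3 ⇒ 4;  out=∅∪out(4)=∅
  fail(6) 'abaa': from fail(5)=12 chase 'a': 12→3→0 ⇒ 3;  out={1}∪out(3)={1}
  fail(8) 'bcbc': from fail(7)=1 chase 'c': 1 ⇒ 2;  out=∅∪out(2)={0}
  fail(14) 'bacb': from fail(13)=10 chase 'b': 10→15→0 ⇒ 1;  out={4}∪out(1)={4}
  fail(18) 'cabc': from fail(17)=4 chase 'c': 4→1 ⇒ 2;  out={5}∪out(2)={0,5}
  fail(9) 'bcbcb': from fail(8)=2 chase 'b': 2 ⇒ 7;  out={2}∪out(7)={2,6}

Text stream:
pos 0 'b': at 1
pos 1 'c': at 2  emit P0@[0:1]
pos 2 'b': at 7  emit P6@[0:2]
pos 3 'b': at 1 (fail-walked)
pos 4 'c': at 2  emit P0@[3:4]
pos 5 'a': at 16 (fail-walked)
pos 6 'c': at 10 (fail-walked)
pos 7 'c': at 11  emit P3@[5:7]
pos 8 'a': at 16 (fail-walked)
pos 9 'b': at 17
pos 10 'b': at 1 (fail-walked)
pos 11 'c': at 2  emit P0@[10:11]
pos 12 'b': at 7  emit P6@[10:12]
pos 13 'c': at 8  emit P0@[12:13]
pos 14 'c': at 15 (fail-walked)
pos 15 'c': at 15 (fail-walked)
pos 16 'a': at 16
pos 17 'c': at 10 (fail-walked)
pos 18 'b': at 1 (fail-walked)
pos 19 'b': at 1 (fail-walked)
pos 20 'a': at 12
pos 21 'c': at 13
pos 22 'a': at 16 (fail-walked)
pos 23 'c': at 10 (fail-walked)
pos 24 'c': at 11  emit P3@[22:24]
pos 25 'b': at 1 (fail-walked)
pos 26 'c': at 2  emit P0@[25:26]
pos 27 'b': at 7  emit P6@[25:27]
pos 28 'c': at 8  emit P0@[27:28]
pos 29 'b': at 9  emit P2@[25:29],P6@[27:29]
pos 30 'a': at 12 (fail-walked)
pos 31 'b': at 4 (fail-walked)
pos 32 'c': at 2 (fail-walked)  emit P0@[31:32]
pos 33 'a': at 16 (fail-walked)
pos 34 'c': at 10 (fail-walked)
pos 35 'c': at 11  emit P3@[33:35]
pos 36 'c': at 15 (fail-walked)
pos 37 'a': at 16
pos 38 'b': at 17
pos 39 'b': at 1 (fail-walked)
pos 40 'c': at 2  emit P0@[39:40]
pos 41 'c': at 15 (fail-walked)
pos 42 'b': at 1 (fail-walked)
pos 43 'b': at 1 (fail-walked)
pos 44 'a': at 12
pos 45 'c': at 13
pos 46 'a': at 16 (fail-walked)
pos 47 'b': at 17
pos 48 'a': at 5 (fail-walked)
pos 49 'a': at 6  emit P1@[46:49]
pos 50 'b': at 4 (fail-walked)
pos 51 'b': at 1 (fail-walked)
pos 52 'c': at 2  emit P0@[51:52]
pos 53 'b': at 7  emit P6@[51:53]
pos 54 'c': at 8  emit P0@[53:54]
pos 55 'b': at 9  emit P2@[51:55],P6@[53:55]
pos 56 'c': at 8 (fail-walked)  emit P0@[55:56]
pos 57 'a': at 16 (fail-walked)
pos 58 'b': at 17
pos 59 'c': at 18  emit P0@[58:59],P5@[56:59]
pos 60 'a': at 16 (fail-walked)
pos 61 'b': at 17
pos 62 'a': at 5 (fail-walked)

All matches (sorted): [[1,0],[2,6],[4,0],[7,3],[11,0],[12,6],[13,0],[24,3],[26,0],[27,6],[28,0],[29,2],[29,6],[32,0],[35,3],[40,0],[49,1],[52,0],[53,6],[54,0],[55,2],[55,6],[56,0],[59,0],[59,5]]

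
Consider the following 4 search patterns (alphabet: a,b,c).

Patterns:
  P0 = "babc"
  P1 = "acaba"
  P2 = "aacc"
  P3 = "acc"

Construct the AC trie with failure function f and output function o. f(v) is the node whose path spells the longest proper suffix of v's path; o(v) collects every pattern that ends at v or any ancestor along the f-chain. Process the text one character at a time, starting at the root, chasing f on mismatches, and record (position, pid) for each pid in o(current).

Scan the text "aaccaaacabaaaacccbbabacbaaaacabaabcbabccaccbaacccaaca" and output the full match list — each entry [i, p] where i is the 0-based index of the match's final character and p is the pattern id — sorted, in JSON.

Build:
Trie nodes:
  n0 'ε': a→5 b→1
  n1 'b': a→2
  n2 'ba': b→3
  n3 'bab': c→4
  n4 'babc': ·  ←P0
  n5 'a': a→10 c→6
  n6 'ac': a→7 c→13
  n7 'aca': b→8
  n8 'acab': a→9
  n9 'acaba': ·  ←P1
  n10 'aa': c→11
  n11 'aac': c→12
  n12 'aacc': ·  ←P2
  n13 'acc': ·  ←P3

Failure links (BFS by depth):
  fail(1) 'b': from fail(0)=0 chase 'b': 0 ⇒ 0;  out=∅∪out(0)=∅
  fail(5) 'a': from fail(0)=0 chase 'a': 0 ⇒ 0;  out=∅∪out(0)=∅
  fail(2) 'ba': from fail(1)=0 chase 'a': 0 ⇒ 5;  out=∅∪out(5)=∅
  fail(6) 'ac': from fail(5)=0 chase 'c': 0 ⇒ 0;  out=∅∪out(0)=∅
  fail(10) 'aa': from fail(5)=0 chase 'a': 0 ⇒ 5;  out=∅∪out(5)=∅
  fail(3) 'bab': from fail(2)=5 chase 'b': 5→0 ⇒ 1;  out=∅∪out(1)=∅
  fail(7) 'aca': from fail(6)=0 chase 'a': 0 ⇒ 5;  out=∅∪out(5)=∅
  fail(11) 'aac': from fail(10)=5 chase 'c': 5 ⇒ 6;  out=∅∪out(6)=∅
  fail(13) 'acc': from fail(6)=0 chase 'c': 0 ⇒ 0;  out={3}∪out(0)={3}
  fail(4) 'babc': from fail(3)=1 chase 'c': 1→0 ⇒ 0;  out={0}∪out(0)={0}
  fail(8) 'acab': from fail(7)=5 chase 'b': 5→0 ⇒ 1;  out=∅∪out(1)=∅
  fail(12) 'aacc': from fail(11)=6 chase 'c': 6 ⇒ 13;  out={2}∪out(13)={2,3}
  fail(9) 'acaba': from fail(8)=1 chase 'a': 1 ⇒ 2;  out={1}∪out(2)={1}

Text stream:
i=0 'a': node 0→5
i=1 'a': node 5→10
i=2 'c': node 10→11
i=3 'c': node 11→12  → match P2@[0:3],P3@[1:3]
i=4 'a': node 12→5 ·f
i=5 'a': node 5→10
i=6 'a': node 10→10 ·f
i=7 'c': node 10→11
i=8 'a': node 11→7 ·f
i=9 'b': node 7→8
i=10 'a': node 8→9  → match P1@[6:10]
i=11 'a': node 9→10 ·f
i=12 'a': node 10→10 ·f
i=13 'a': node 10→10 ·f
i=14 'c': node 10→11
i=15 'c': node 11→12  → match P2@[12:15],P3@[13:15]
i=16 'c': node 12→0 ·f
i=17 'b': node 0→1
i=18 'b': node 1→1 ·f
i=19 'a': node 1→2
i=20 'b': node 2→3
i=21 'a': node 3→2 ·f
i=22 'c': node 2→6 ·f
i=23 'b': node 6→1 ·f
i=24 'a': node 1→2
i=25 'a': node 2→10 ·f
i=26 'a': node 10→10 ·f
i=27 'a': node 10→10 ·f
i=28 'c': node 10→11
i=29 'a': node 11→7 ·f
i=30 'b': node 7→8
i=31 'a': node 8→9  → match P1@[27:31]
i=32 'a': node 9→10 ·f
i=33 'b': node 10→1 ·f
i=34 'c': node 1→0 ·f
i=35 'b': node 0→1
i=36 'a': node 1→2
i=37 'b': node 2→3
i=38 'c': node 3→4  → match P0@[35:38]
i=39 'c': node 4→0 ·f
i=40 'a': node 0→5
i=41 'c': node 5→6
i=42 'c': node 6→13  → match P3@[40:42]
i=43 'b': node 13→1 ·f
i=44 'a': node 1→2
i=45 'a': node 2→10 ·f
i=46 'c': node 10→11
i=47 'c': node 11→12  → match P2@[44:47],P3@[45:47]
i=48 'c': node 12→0 ·f
i=49 'a': node 0→5
i=50 'a': node 5→10
i=51 'c': node 10→11
i=52 'a': node 11→7 ·f

Result: [[3,2],[3,3],[10,1],[15,2],[15,3],[31,1],[38,0],[42,3],[47,2],[47,3]]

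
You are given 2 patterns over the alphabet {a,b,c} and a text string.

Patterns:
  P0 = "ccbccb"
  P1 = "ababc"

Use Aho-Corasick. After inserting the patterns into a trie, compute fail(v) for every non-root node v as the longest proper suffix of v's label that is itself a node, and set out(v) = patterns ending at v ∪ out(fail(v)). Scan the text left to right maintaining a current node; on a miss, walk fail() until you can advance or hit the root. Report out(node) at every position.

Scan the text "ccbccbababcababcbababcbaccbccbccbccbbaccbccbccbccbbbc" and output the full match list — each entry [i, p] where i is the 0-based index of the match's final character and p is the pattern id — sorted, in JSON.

Construct AC machine:
Trie nodes:
  0='ε' goto a→7 c→1
  1='c' goto c→2
  2='cc' goto b→3
  3='ccb' goto c→4
  4='ccbc' goto c→5
  5='ccbcc' goto b→6
  6='ccbccb' goto ·  [P0 ends]
  7='a' goto b→8
  8='ab' goto a→9
  9='aba' goto b→10
  10='abab' goto c→11
  11='ababc' goto ·  [P1 ends]

BFS fail/out derivation:
  fail(1) 'c': from fail(0)=0 chase 'c': 0 ⇒ 0;  out=∅∪out(0)=∅
  fail(7) 'a': from fail(0)=0 chase 'a': 0 ⇒ 0;  out=∅∪out(0)=∅
  fail(2) 'cc': from fail(1)=0 chase 'c': 0 ⇒ 1;  out=∅∪out(1)=∅
  fail(8) 'ab': from fail(7)=0 chase 'b': 0 ⇒ 0;  out=∅∪out(0)=∅
  fail(3) 'ccb': from fail(2)=1 chase 'b': 1→0 ⇒ 0;  out=∅∪out(0)=∅
  fail(9) 'aba': from fail(8)=0 chase 'a': 0 ⇒ 7;  out=∅∪out(7)=∅
  fail(4) 'ccbc': from fail(3)=0 chase 'c': 0 ⇒ 1;  out=∅∪out(1)=∅
  fail(10) 'abab': from fail(9)=7 chase 'b': 7 ⇒ 8;  out=∅∪out(8)=∅
  fail(5) 'ccbcc': from fail(4)=1 chase 'c': 1 ⇒ 2;  out=∅∪out(2)=∅
  fail(11) 'ababc': from fail(10)=8 chase 'c': 8→0 ⇒ 1;  out={1}∪out(1)={1}
  fail(6) 'ccbccb': from fail(5)=2 chase 'b': 2 ⇒ 3;  out={0}∪out(3)={0}

Text stream:
i=0 'c': node 0→1
i=1 'c': node 1→2
i=2 'b': node 2→3
i=3 'c': node 3→4
i=4 'c': node 4→5
i=5 'b': node 5→6  ** P0@[0:5]
i=6 'a': node 6→7 (fail-walked)
i=7 'b': node 7→8
i=8 'a': node 8→9
i=9 'b': node 9→10
i=10 'c': node 10→11  ** P1@[6:10]
i=11 'a': node 11→7 (fail-walked)
i=12 'b': node 7→8
i=13 'a': node 8→9
i=14 'b': node 9→10
i=15 'c': node 10→11  ** P1@[11:15]
i=16 'b': node 11→0 (fail-walked)
i=17 'a': node 0→7
i=18 'b': node 7→8
i=19 'a': node 8→9
i=20 'b': node 9→10
i=21 'c': node 10→11  ** P1@[17:21]
i=22 'b': node 11→0 (fail-walked)
i=23 'a': node 0→7
i=24 'c': node 7→1 (fail-walked)
i=25 'c': node 1→2
i=26 'b': node 2→3
i=27 'c': node 3→4
i=28 'c': node 4→5
i=29 'b': node 5→6  ** P0@[24:29]
i=30 'c': node 6→4 (fail-walked)
i=31 'c': node 4→5
i=32 'b': node 5→6  ** P0@[27:32]
i=33 'c': node 6→4 (fail-walked)
i=34 'c': node 4→5
i=35 'b': node 5→6  ** P0@[30:35]
i=36 'b': node 6→0 (fail-walked)
i=37 'a': node 0→7
i=38 'c': node 7→1 (fail-walked)
i=39 'c': node 1→2
i=40 'b': node 2→3
i=41 'c': node 3→4
i=42 'c': node 4→5
i=43 'b': node 5→6  ** P0@[38:43]
i=44 'c': node 6→4 (fail-walked)
i=45 'c': node 4→5
i=46 'b': node 5→6  ** P0@[41:46]
i=47 'c': node 6→4 (fail-walked)
i=48 'c': node 4→5
i=49 'b': node 5→6  ** P0@[44:49]
i=50 'b': node 6→0 (fail-walked)
i=51 'b': node 0→0
i=52 'c': node 0→1

All matches (sorted): [[5,0],[10,1],[15,1],[21,1],[29,0],[32,0],[35,0],[43,0],[46,0],[49,0]]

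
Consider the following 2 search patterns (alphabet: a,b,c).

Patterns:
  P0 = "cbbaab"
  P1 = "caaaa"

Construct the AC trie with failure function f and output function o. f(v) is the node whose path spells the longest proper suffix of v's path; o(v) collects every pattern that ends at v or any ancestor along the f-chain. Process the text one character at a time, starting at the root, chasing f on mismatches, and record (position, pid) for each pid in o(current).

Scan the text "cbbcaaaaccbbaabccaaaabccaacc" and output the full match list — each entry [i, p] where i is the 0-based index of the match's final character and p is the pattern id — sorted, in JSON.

Build:
Trie (insert patterns):
  n0 'ε': c→1
  n1 'c': a→7 b→2
  n2 'cb': b→3
  n3 'cbb': a→4
  n4 'cbba': a→5
  n5 'cbbaa': b→6
  n6 'cbbaab': ·  [P0 ends]
  n7 'ca': a→8
  n8 'caa': a→9
  n9 'caaa': a→10
  n10 'caaaa': ·  [P1 ends]

Failure links (BFS by depth):
  n1('c'): parent n0 fail=0; on 'c' 0 → fail=0;  out ∅∪∅=∅
  n2('cb'): parent n1 fail=0; on 'b' 0 → fail=0;  out ∅∪∅=∅
  n7('ca'): parent n1 fail=0; on 'a' 0 → fail=0;  out ∅∪∅=∅
  n3('cbb'): parent n2 fail=0; on 'b' 0 → fail=0;  out ∅∪∅=∅
  n8('caa'): parent n7 fail=0; on 'a' 0 → fail=0;  out ∅∪∅=∅
  n4('cbba'): parent n3 fail=0; on 'a' 0 → fail=0;  out ∅∪∅=∅
  n9('caaa'): parent n8 fail=0; on 'a' 0 → fail=0;  out ∅∪∅=∅
  n5('cbbaa'): parent n4 fail=0; on 'a' 0 → fail=0;  out ∅∪∅=∅
  n10('caaaa'): parent n9 fail=0; on 'a' 0 → fail=0;  out {1}∪∅={1}
  n6('cbbaab'): parent n5 fail=0; on 'b' 0 → fail=0;  out {0}∪∅={0}

Scan:
i=0 'c': node 0→1
i=1 'b': node 1→2
i=2 'b': node 2→3
i=3 'c': node 3→1 (fail-walked)
i=4 'a': node 1→7
i=5 'a': node 7→8
i=6 'a': node 8→9
i=7 'a': node 9→10  → match P1@[3:7]
i=8 'c': node 10→1 (fail-walked)
i=9 'c': node 1→1 (fail-walked)
i=10 'b': node 1→2
i=11 'b': node 2→3
i=12 'a': node 3→4
i=13 'a': node 4→5
i=14 'b': node 5→6  → match P0@[9:14]
i=15 'c': node 6→1 (fail-walked)
i=16 'c': node 1→1 (fail-walked)
i=17 'a': node 1→7
i=18 'a': node 7→8
i=19 'a': node 8→9
i=20 'a': node 9→10  → match P1@[16:20]
i=21 'b': node 10→0 (fail-walked)
i=22 'c': node 0→1
i=23 'c': node 1→1 (fail-walked)
i=24 'a': node 1→7
i=25 'a': node 7→8
i=26 'c': node 8→1 (fail-walked)
i=27 'c': node 1→1 (fail-walked)

Result: [[7,1],[14,0],[20,1]]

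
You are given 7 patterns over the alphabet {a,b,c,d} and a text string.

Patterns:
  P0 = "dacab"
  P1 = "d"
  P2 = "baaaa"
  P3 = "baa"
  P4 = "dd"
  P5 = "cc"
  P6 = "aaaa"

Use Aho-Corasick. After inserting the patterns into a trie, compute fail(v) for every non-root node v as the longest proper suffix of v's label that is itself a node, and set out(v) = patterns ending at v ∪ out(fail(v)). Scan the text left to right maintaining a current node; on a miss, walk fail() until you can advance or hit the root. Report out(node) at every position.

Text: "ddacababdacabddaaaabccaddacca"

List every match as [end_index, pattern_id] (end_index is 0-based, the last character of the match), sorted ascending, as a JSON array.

Build automaton:
Trie (insert patterns):
  n0 'ε': a→14 b→6 c→12 d→1
  n1 'd': a→2 d→11  ←P1
  n2 'da': c→3
  n3 'dac': a→4
  n4 'daca': b→5
  n5 'dacab': ·  ←P0
  n6 'b': a→7
  n7 'ba': a→8
  n8 'baa': a→9  ←P3
  n9 'baaa': a→10
  n10 'baaaa': ·  ←P2
  n11 'dd': ·  ←P4
  n12 'c': c→13
  n13 'cc': ·  ←P5
  n14 'a': a→15
  n15 'aa': a→16
  n16 'aaa': a→17
  n17 'aaaa': ·  ←P6

Failure links (BFS by depth):
  fail(1) 'd': from fail(0)=0 chase 'd': 0 ⇒ 0;  out={1}∪out(0)={1}
  fail(6) 'b': from fail(0)=0 chase 'b': 0 ⇒ 0;  out=∅∪out(0)=∅
  fail(12) 'c': from fail(0)=0 chase 'c': 0 ⇒ 0;  out=∅∪out(0)=∅
  fail(14) 'a': from fail(0)=0 chase 'a': 0 ⇒ 0;  out=∅∪out(0)=∅
  fail(2) 'da': from fail(1)=0 chase 'a': 0 ⇒ 14;  out=∅∪out(14)=∅
  fail(7) 'ba': from fail(6)=0 chase 'a': 0 ⇒ 14;  out=∅∪out(14)=∅
  fail(11) 'dd': from fail(1)=0 chase 'd': 0 ⇒ 1;  out={4}∪out(1)={1,4}
  fail(13) 'cc': from fail(12)=0 chase 'c': 0 ⇒ 12;  out={5}∪out(12)={5}
  fail(15) 'aa': from fail(14)=0 chase 'a': 0 ⇒ 14;  out=∅∪out(14)=∅
  fail(3) 'dac': from fail(2)=14 chase 'c': 14→0 ⇒ 12;  out=∅∪out(12)=∅
  fail(8) 'baa': from fail(7)=14 chase 'a': 14 ⇒ 15;  out={3}∪out(15)={3}
  fail(16) 'aaa': from fail(15)=14 chase 'a': 14 ⇒ 15;  out=∅∪out(15)=∅
  fail(4) 'daca': from fail(3)=12 chase 'a': 12→0 ⇒ 14;  out=∅∪out(14)=∅
  fail(9) 'baaa': from fail(8)=15 chase 'a': 15 ⇒ 16;  out=∅∪out(16)=∅
  fail(17) 'aaaa': from fail(16)=15 chase 'a': 15 ⇒ 16;  out={6}∪out(16)={6}
  fail(5) 'dacab': from fail(4)=14 chase 'b': 14→0 ⇒ 6;  out={0}∪out(6)={0}
  fail(10) 'baaaa': from fail(9)=16 chase 'a': 16 ⇒ 17;  out={2}∪out(17)={2,6}

Text stream:
[0] read 'd'  n0⇒n1  emit P1@[0:0]
[1] read 'd'  n1⇒n11  emit P1@[1:1],P4@[0:1]
[2] read 'a'  n11⇒n2 ·f
[3] read 'c'  n2⇒n3
[4] read 'a'  n3⇒n4
[5] read 'b'  n4⇒n5  emit P0@[1:5]
[6] read 'a'  n5⇒n7 ·f
[7] read 'b'  n7⇒n6 ·f
[8] read 'd'  n6⇒n1 ·f  emit P1@[8:8]
[9] read 'a'  n1⇒n2
[10] read 'c'  n2⇒n3
[11] read 'a'  n3⇒n4
[12] read 'b'  n4⇒n5  emit P0@[8:12]
[13] read 'd'  n5⇒n1 ·f  emit P1@[13:13]
[14] read 'd'  n1⇒n11  emit P1@[14:14],P4@[13:14]
[15] read 'a'  n11⇒n2 ·f
[16] read 'a'  n2⇒n15 ·f
[17] read 'a'  n15⇒n16
[18] read 'a'  n16⇒n17  emit P6@[15:18]
[19] read 'b'  n17⇒n6 ·f
[20] read 'c'  n6⇒n12 ·f
[21] read 'c'  n12⇒n13  emit P5@[20:21]
[22] read 'a'  n13⇒n14 ·f
[23] read 'd'  n14⇒n1 ·f  emit P1@[23:23]
[24] read 'd'  n1⇒n11  emit P1@[24:24],P4@[23:24]
[25] read 'a'  n11⇒n2 ·f
[26] read 'c'  n2⇒n3
[27] read 'c'  n3⇒n13 ·f  emit P5@[26:27]
[28] read 'a'  n13⇒n14 ·f

Matches: [[0,1],[1,1],[1,4],[5,0],[8,1],[12,0],[13,1],[14,1],[14,4],[18,6],[21,5],[23,1],[24,1],[24,4],[27,5]]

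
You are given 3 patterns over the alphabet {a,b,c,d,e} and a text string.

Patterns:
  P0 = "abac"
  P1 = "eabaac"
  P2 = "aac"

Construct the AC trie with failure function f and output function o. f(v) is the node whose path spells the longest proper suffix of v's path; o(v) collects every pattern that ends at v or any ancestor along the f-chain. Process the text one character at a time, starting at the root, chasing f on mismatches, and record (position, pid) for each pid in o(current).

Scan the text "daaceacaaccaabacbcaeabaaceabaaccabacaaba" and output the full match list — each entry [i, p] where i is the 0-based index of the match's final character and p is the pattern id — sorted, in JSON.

Construct AC machine:
Trie (insert patterns):
  n0 'ε': a→1 e→5
  n1 'a': a→11 b→2
  n2 'ab': a→3
  n3 'aba': c→4
  n4 'abac': ·  ←P0
  n5 'e': a→6
  n6 'ea': b→7
  n7 'eab': a→8
  n8 'eaba': a→9
  n9 'eabaa': c→10
  n10 'eabaac': ·  ←P1
  n11 'aa': c→12
  n12 'aac': ·  ←P2

Failure links (BFS by depth):
  fail(1) 'a': from fail(0)=0 chase 'a': 0 ⇒ 0;  out=∅∪out(0)=∅
  fail(5) 'e': from fail(0)=0 chase 'e': 0 ⇒ 0;  out=∅∪out(0)=∅
  fail(2) 'ab': from fail(1)=0 chase 'b': 0 ⇒ 0;  out=∅∪out(0)=∅
  fail(6) 'ea': from fail(5)=0 chase 'a': 0 ⇒ 1;  out=∅∪out(1)=∅
  fail(11) 'aa': from fail(1)=0 chase 'a': 0 ⇒ 1;  out=∅∪out(1)=∅
  fail(3) 'aba': from fail(2)=0 chase 'a': 0 ⇒ 1;  out=∅∪out(1)=∅
  fail(7) 'eab': from fail(6)=1 chase 'b': 1 ⇒ 2;  out=∅∪out(2)=∅
  fail(12) 'aac': from fail(11)=1 chase 'c': 1→0 ⇒ 0;  out={2}∪out(0)={2}
  fail(4) 'abac': from fail(3)=1 chase 'c': 1→0 ⇒ 0;  out={0}∪out(0)={0}
  fail(8) 'eaba': from fail(7)=2 chase 'a': 2 ⇒ 3;  out=∅∪out(3)=∅
  fail(9) 'eabaa': from fail(8)=3 chase 'a': 3→1 ⇒ 11;  out=∅∪out(11)=∅
  fail(10) 'eabaac': from fail(9)=11 chase 'c': 11 ⇒ 12;  out={1}∪out(12)={1,2}

Scan:
i=0 'd': node 0→0
i=1 'a': node 0→1
i=2 'a': node 1→11
i=3 'c': node 11→12  ** P2@[1:3]
i=4 'e': node 12→5 (fail-walked)
i=5 'a': node 5→6
i=6 'c': node 6→0 (fail-walked)
i=7 'a': node 0→1
i=8 'a': node 1→11
i=9 'c': node 11→12  ** P2@[7:9]
i=10 'c': node 12→0 (fail-walked)
i=11 'a': node 0→1
i=12 'a': node 1→11
i=13 'b': node 11→2 (fail-walked)
i=14 'a': node 2→3
i=15 'c': node 3→4  ** P0@[12:15]
i=16 'b': node 4→0 (fail-walked)
i=17 'c': node 0→0
i=18 'a': node 0→1
i=19 'e': node 1→5 (fail-walked)
i=20 'a': node 5→6
i=21 'b': node 6→7
i=22 'a': node 7→8
i=23 'a': node 8→9
i=24 'c': node 9→10  ** P1@[19:24],P2@[22:24]
i=25 'e': node 10→5 (fail-walked)
i=26 'a': node 5→6
i=27 'b': node 6→7
i=28 'a': node 7→8
i=29 'a': node 8→9
i=30 'c': node 9→10  ** P1@[25:30],P2@[28:30]
i=31 'c': node 10→0 (fail-walked)
i=32 'a': node 0→1
i=33 'b': node 1→2
i=34 'a': node 2→3
i=35 'c': node 3→4  ** P0@[32:35]
i=36 'a': node 4→1 (fail-walked)
i=37 'a': node 1→11
i=38 'b': node 11→2 (fail-walked)
i=39 'a': node 2→3

Matches: [[3,2],[9,2],[15,0],[24,1],[24,2],[30,1],[30,2],[35,0]]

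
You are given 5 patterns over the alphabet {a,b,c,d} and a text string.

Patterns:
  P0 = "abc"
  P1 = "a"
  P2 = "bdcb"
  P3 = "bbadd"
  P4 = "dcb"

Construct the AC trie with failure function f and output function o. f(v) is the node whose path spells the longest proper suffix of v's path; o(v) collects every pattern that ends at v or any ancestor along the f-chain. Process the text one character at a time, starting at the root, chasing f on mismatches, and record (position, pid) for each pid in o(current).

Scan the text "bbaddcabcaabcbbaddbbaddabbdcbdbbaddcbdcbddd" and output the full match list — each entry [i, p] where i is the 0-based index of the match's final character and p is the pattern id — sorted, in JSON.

Build:
Trie (insert patterns):
  0='ε' goto a→1 b→4 d→12
  1='a' goto b→2  ←P1
  2='ab' goto c→3
  3='abc' goto ·  ←P0
  4='b' goto b→8 d→5
  5='bd' goto c→6
  6='bdc' goto b→7
  7='bdcb' goto ·  ←P2
  8='bb' goto a→9
  9='bba' goto d→10
  10='bbad' goto d→11
  11='bbadd' goto ·  ←P3
  12='d' goto c→13
  13='dc' goto b→14
  14='dcb' goto ·  ←P4

BFS fail/out derivation:
  n1('a'): parent n0 fail=0; on 'a' 0 → fail=0;  out {1}∪∅={1}
  n4('b'): parent n0 fail=0; on 'b' 0 → fail=0;  out ∅∪∅=∅
  n12('d'): parent n0 fail=0; on 'd' 0 → fail=0;  out ∅∪∅=∅
  n2('ab'): parent n1 fail=0; on 'b' 0 → fail=4;  out ∅∪∅=∅
  n5('bd'): parent n4 fail=0; on 'd' 0 → fail=12;  out ∅∪∅=∅
  n8('bb'): parent n4 fail=0; on 'b' 0 → fail=4;  out ∅∪∅=∅
  n13('dc'): parent n12 fail=0; on 'c' 0 → fail=0;  out ∅∪∅=∅
  n3('abc'): parent n2 fail=4; on 'c' 4→0 → fail=0;  out {0}∪∅={0}
  n6('bdc'): parent n5 fail=12; on 'c' 12 → fail=13;  out ∅∪∅=∅
  n9('bba'): parent n8 fail=4; on 'a' 4→0 → fail=1;  out ∅∪{1}={1}
  n14('dcb'): parent n13 fail=0; on 'b' 0 → fail=4;  out {4}∪∅={4}
  n7('bdcb'): parent n6 fail=13; on 'b' 13 → fail=14;  out {2}∪{4}={2,4}
  n10('bbad'): parent n9 fail=1; on 'd' 1→0 → fail=12;  out ∅∪∅=∅
  n11('bbadd'): parent n10 fail=12; on 'd' 12→0 → fail=12;  out {3}∪∅={3}

Run:
[0] read 'b'  n0⇒n4
[1] read 'b'  n4⇒n8
[2] read 'a'  n8⇒n9  emit P1@[2:2]
[3] read 'd'  n9⇒n10
[4] read 'd'  n10⇒n11  emit P3@[0:4]
[5] read 'c'  n11⇒n13 (fail-walked)
[6] read 'a'  n13⇒n1 (fail-walked)  emit P1@[6:6]
[7] read 'b'  n1⇒n2
[8] read 'c'  n2⇒n3  emit P0@[6:8]
[9] read 'a'  n3⇒n1 (fail-walked)  emit P1@[9:9]
[10] read 'a'  n1⇒n1 (fail-walked)  emit P1@[10:10]
[11] read 'b'  n1⇒n2
[12] read 'c'  n2⇒n3  emit P0@[10:12]
[13] read 'b'  n3⇒n4 (fail-walked)
[14] read 'b'  n4⇒n8
[15] read 'a'  n8⇒n9  emit P1@[15:15]
[16] read 'd'  n9⇒n10
[17] read 'd'  n10⇒n11  emit P3@[13:17]
[18] read 'b'  n11⇒n4 (fail-walked)
[19] read 'b'  n4⇒n8
[20] read 'a'  n8⇒n9  emit P1@[20:20]
[21] read 'd'  n9⇒n10
[22] read 'd'  n10⇒n11  emit P3@[18:22]
[23] read 'a'  n11⇒n1 (fail-walked)  emit P1@[23:23]
[24] read 'b'  n1⇒n2
[25] read 'b'  n2⇒n8 (fail-walked)
[26] read 'd'  n8⇒n5 (fail-walked)
[27] read 'c'  n5⇒n6
[28] read 'b'  n6⇒n7  emit P2@[25:28],P4@[26:28]
[29] read 'd'  n7⇒n5 (fail-walked)
[30] read 'b'  n5⇒n4 (fail-walked)
[31] read 'b'  n4⇒n8
[32] read 'a'  n8⇒n9  emit P1@[32:32]
[33] read 'd'  n9⇒n10
[34] read 'd'  n10⇒n11  emit P3@[30:34]
[35] read 'c'  n11⇒n13 (fail-walked)
[36] read 'b'  n13⇒n14  emit P4@[34:36]
[37] read 'd'  n14⇒n5 (fail-walked)
[38] read 'c'  n5⇒n6
[39] read 'b'  n6⇒n7  emit P2@[36:39],P4@[37:39]
[40] read 'd'  n7⇒n5 (fail-walked)
[41] read 'd'  n5⇒n12 (fail-walked)
[42] read 'd'  n12⇒n12 (fail-walked)

Matches: [[2,1],[4,3],[6,1],[8,0],[9,1],[10,1],[12,0],[15,1],[17,3],[20,1],[22,3],[23,1],[28,2],[28,4],[32,1],[34,3],[36,4],[39,2],[39,4]]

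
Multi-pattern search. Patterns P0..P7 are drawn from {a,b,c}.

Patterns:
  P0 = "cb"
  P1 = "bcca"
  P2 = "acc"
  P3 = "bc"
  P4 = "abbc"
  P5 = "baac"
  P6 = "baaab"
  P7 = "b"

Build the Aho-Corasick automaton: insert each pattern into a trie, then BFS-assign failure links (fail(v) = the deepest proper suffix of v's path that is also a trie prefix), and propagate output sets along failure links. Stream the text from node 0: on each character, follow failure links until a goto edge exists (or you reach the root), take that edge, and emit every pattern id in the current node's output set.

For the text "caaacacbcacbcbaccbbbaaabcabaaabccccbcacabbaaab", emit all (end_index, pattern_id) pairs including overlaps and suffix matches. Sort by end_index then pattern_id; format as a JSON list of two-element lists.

Build:
Trie (insert patterns):
  0='ε' goto a→7 b→3 c→1
  1='c' goto b→2
  2='cb' goto ·  ←P0
  3='b' goto a→13 c→4  ←P7
  4='bc' goto c→5  ←P3
  5='bcc' goto a→6
  6='bcca' goto ·  ←P1
  7='a' goto b→10 c→8
  8='ac' goto c→9
  9='acc' goto ·  ←P2
  10='ab' goto b→11
  11='abb' goto c→12
  12='abbc' goto ·  ←P4
  13='ba' goto a→14
  14='baa' goto a→16 c→15
  15='baac' goto ·  ←P5
  16='baaa' goto b→17
  17='baaab' goto ·  ←P6

BFS fail/out derivation:
  fail(1) 'c': from fail(0)=0 chase 'c': 0 ⇒ 0;  out=∅∪out(0)=∅
  fail(3) 'b': from fail(0)=0 chase 'b': 0 ⇒ 0;  out={7}∪out(0)={7}
  fail(7) 'a': from fail(0)=0 chase 'a': 0 ⇒ 0;  out=∅∪out(0)=∅
  fail(2) 'cb': from fail(1)=0 chase 'b': 0 ⇒ 3;  out={0}∪out(3)={0,7}
  fail(4) 'bc': from fail(3)=0 chase 'c': 0 ⇒ 1;  out={3}∪out(1)={3}
  fail(8) 'ac': from fail(7)=0 chase 'c': 0 ⇒ 1;  out=∅∪out(1)=∅
  fail(10) 'ab': from fail(7)=0 chase 'b': 0 ⇒ 3;  out=∅∪out(3)={7}
  fail(13) 'ba': from fail(3)=0 chase 'a': 0 ⇒ 7;  out=∅∪out(7)=∅
  fail(5) 'bcc': from fail(4)=1 chase 'c': 1→0 ⇒ 1;  out=∅∪out(1)=∅
  fail(9) 'acc': from fail(8)=1 chase 'c': 1→0 ⇒ 1;  out={2}∪out(1)={2}
  fail(11) 'abb': from fail(10)=3 chase 'b': 3→0 ⇒ 3;  out=∅∪out(3)={7}
  fail(14) 'baa': from fail(13)=7 chase 'a': 7→0 ⇒ 7;  out=∅∪out(7)=∅
  fail(6) 'bcca': from fail(5)=1 chase 'a': 1→0 ⇒ 7;  out={1}∪out(7)={1}
  fail(12) 'abbc': from fail(11)=3 chase 'c': 3 ⇒ 4;  out={4}∪out(4)={3,4}
  fail(15) 'baac': from fail(14)=7 chase 'c': 7 ⇒ 8;  out={5}∪out(8)={5}
  fail(16) 'baaa': from fail(14)=7 chase 'a': 7→0 ⇒ 7;  out=∅∪out(7)=∅
  fail(17) 'baaab': from fail(16)=7 chase 'b': 7 ⇒ 10;  out={6}∪out(10)={6,7}

Text stream:
[0] read 'c'  n0⇒n1
[1] read 'a'  n1⇒n7 ·f
[2] read 'a'  n7⇒n7 ·f
[3] read 'a'  n7⇒n7 ·f
[4] read 'c'  n7⇒n8
[5] read 'a'  n8⇒n7 ·f
[6] read 'c'  n7⇒n8
[7] read 'b'  n8⇒n2 ·f  → match P0@[6:7],P7@[7:7]
[8] read 'c'  n2⇒n4 ·f  → match P3@[7:8]
[9] read 'a'  n4⇒n7 ·f
[10] read 'c'  n7⇒n8
[11] read 'b'  n8⇒n2 ·f  → match P0@[10:11],P7@[11:11]
[12] read 'c'  n2⇒n4 ·f  → match P3@[11:12]
[13] read 'b'  n4⇒n2 ·f  → match P0@[12:13],P7@[13:13]
[14] read 'a'  n2⇒n13 ·f
[15] read 'c'  n13⇒n8 ·f
[16] read 'c'  n8⇒n9  → match P2@[14:16]
[17] read 'b'  n9⇒n2 ·f  → match P0@[16:17],P7@[17:17]
[18] read 'b'  n2⇒n3 ·f  → match P7@[18:18]
[19] read 'b'  n3⇒n3 ·f  → match P7@[19:19]
[20] read 'a'  n3⇒n13
[21] read 'a'  n13⇒n14
[22] read 'a'  n14⇒n16
[23] read 'b'  n16⇒n17  → match P6@[19:23],P7@[23:23]
[24] read 'c'  n17⇒n4 ·f  → match P3@[23:24]
[25] read 'a'  n4⇒n7 ·f
[26] read 'b'  n7⇒n10  → match P7@[26:26]
[27] read 'a'  n10⇒n13 ·f
[28] read 'a'  n13⇒n14
[29] read 'a'  n14⇒n16
[30] read 'b'  n16⇒n17  → match P6@[26:30],P7@[30:30]
[31] read 'c'  n17⇒n4 ·f  → match P3@[30:31]
[32] read 'c'  n4⇒n5
[33] read 'c'  n5⇒n1 ·f
[34] read 'c'  n1⇒n1 ·f
[35] read 'b'  n1⇒n2  → match P0@[34:35],P7@[35:35]
[36] read 'c'  n2⇒n4 ·f  → match P3@[35:36]
[37] read 'a'  n4⇒n7 ·f
[38] read 'c'  n7⇒n8
[39] read 'a'  n8⇒n7 ·f
[40] read 'b'  n7⇒n10  → match P7@[40:40]
[41] read 'b'  n10⇒n11  → match P7@[41:41]
[42] read 'a'  n11⇒n13 ·f
[43] read 'a'  n13⇒n14
[44] read 'a'  n14⇒n16
[45] read 'b'  n16⇒n17  → match P6@[41:45],P7@[45:45]

All matches (sorted): [[7,0],[7,7],[8,3],[11,0],[11,7],[12,3],[13,0],[13,7],[16,2],[17,0],[17,7],[18,7],[19,7],[23,6],[23,7],[24,3],[26,7],[30,6],[30,7],[31,3],[35,0],[35,7],[36,3],[40,7],[41,7],[45,6],[45,7]]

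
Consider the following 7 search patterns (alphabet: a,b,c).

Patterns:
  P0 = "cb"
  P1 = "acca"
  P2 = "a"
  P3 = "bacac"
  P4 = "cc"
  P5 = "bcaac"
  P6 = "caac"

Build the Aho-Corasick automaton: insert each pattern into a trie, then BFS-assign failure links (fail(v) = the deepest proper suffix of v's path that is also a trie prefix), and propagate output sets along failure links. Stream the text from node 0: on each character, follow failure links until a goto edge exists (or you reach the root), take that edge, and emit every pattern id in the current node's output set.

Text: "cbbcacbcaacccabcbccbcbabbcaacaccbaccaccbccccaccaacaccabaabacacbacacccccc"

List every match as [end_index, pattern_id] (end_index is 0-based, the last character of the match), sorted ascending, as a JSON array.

Build automaton:
Trie (insert patterns):
  0='ε' goto a→3 b→7 c→1
  1='c' goto a→17 b→2 c→12
  2='cb' goto ·  ←P0
  3='a' goto c→4  ←P2
  4='ac' goto c→5
  5='acc' goto a→6
  6='acca' goto ·  ←P1
  7='b' goto a→8 c→13
  8='ba' goto c→9
  9='bac' goto a→10
  10='baca' goto c→11
  11='bacac' goto ·  ←P3
  12='cc' goto ·  ←P4
  13='bc' goto a→14
  14='bca' goto a→15
  15='bcaa' goto c→16
  16='bcaac' goto ·  ←P5
  17='ca' goto a→18
  18='caa' goto c→19
  19='caac' goto ·  ←P6

BFS fail/out derivation:
  n1('c'): parent n0 fail=0; on 'c' 0 → fail=0;  out ∅∪∅=∅
  n3('a'): parent n0 fail=0; on 'a' 0 → fail=0;  out {2}∪∅={2}
  n7('b'): parent n0 fail=0; on 'b' 0 → fail=0;  out ∅∪∅=∅
  n2('cb'): parent n1 fail=0; on 'b' 0 → fail=7;  out {0}∪∅={0}
  n4('ac'): parent n3 fail=0; on 'c' 0 → fail=1;  out ∅∪∅=∅
  n8('ba'): parent n7 fail=0; on 'a' 0 → fail=3;  out ∅∪{2}={2}
  n12('cc'): parent n1 fail=0; on 'c' 0 → fail=1;  out {4}∪∅={4}
  n13('bc'): parent n7 fail=0; on 'c' 0 → fail=1;  out ∅∪∅=∅
  n17('ca'): parent n1 fail=0; on 'a' 0 → fail=3;  out ∅∪{2}={2}
  n5('acc'): parent n4 fail=1; on 'c' 1 → fail=12;  out ∅∪{4}={4}
  n9('bac'): parent n8 fail=3; on 'c' 3 → fail=4;  out ∅∪∅=∅
  n14('bca'): parent n13 fail=1; on 'a' 1 → fail=17;  out ∅∪{2}={2}
  n18('caa'): parent n17 fail=3; on 'a' 3→0 → fail=3;  out ∅∪{2}={2}
  n6('acca'): parent n5 fail=12; on 'a' 12→1 → fail=17;  out {1}∪{2}={1,2}
  n10('baca'): parent n9 fail=4; on 'a' 4→1 → fail=17;  out ∅∪{2}={2}
  n15('bcaa'): parent n14 fail=17; on 'a' 17 → fail=18;  out ∅∪{2}={2}
  n19('caac'): parent n18 fail=3; on 'c' 3 → fail=4;  out {6}∪∅={6}
  n11('bacac'): parent n10 fail=17; on 'c' 17→3 → fail=4;  out {3}∪∅={3}
  n16('bcaac'): parent n15 fail=18; on 'c' 18 → fail=19;  out {5}∪{6}={5,6}

Scan:
i=0 'c': node 0→1
i=1 'b': node 1→2  ** P0@[0:1]
i=2 'b': node 2→7 (fail-walked)
i=3 'c': node 7→13
i=4 'a': node 13→14  ** P2@[4:4]
i=5 'c': node 14→4 (fail-walked)
i=6 'b': node 4→2 (fail-walked)  ** P0@[5:6]
i=7 'c': node 2→13 (fail-walked)
i=8 'a': node 13→14  ** P2@[8:8]
i=9 'a': node 14→15  ** P2@[9:9]
i=10 'c': node 15→16  ** P5@[6:10],P6@[7:10]
i=11 'c': node 16→5 (fail-walked)  ** P4@[10:11]
i=12 'c': node 5→12 (fail-walked)  ** P4@[11:12]
i=13 'a': node 12→17 (fail-walked)  ** P2@[13:13]
i=14 'b': node 17→7 (fail-walked)
i=15 'c': node 7→13
i=16 'b': node 13→2 (fail-walked)  ** P0@[15:16]
i=17 'c': node 2→13 (fail-walked)
i=18 'c': node 13→12 (fail-walked)  ** P4@[17:18]
i=19 'b': node 12→2 (fail-walked)  ** P0@[18:19]
i=20 'c': node 2→13 (fail-walked)
i=21 'b': node 13→2 (fail-walked)  ** P0@[20:21]
i=22 'a': node 2→8 (fail-walked)  ** P2@[22:22]
i=23 'b': node 8→7 (fail-walked)
i=24 'b': node 7→7 (fail-walked)
i=25 'c': node 7→13
i=26 'a': node 13→14  ** P2@[26:26]
i=27 'a': node 14→15  ** P2@[27:27]
i=28 'c': node 15→16  ** P5@[24:28],P6@[25:28]
i=29 'a': node 16→17 (fail-walked)  ** P2@[29:29]
i=30 'c': node 17→4 (fail-walked)
i=31 'c': node 4→5  ** P4@[30:31]
i=32 'b': node 5→2 (fail-walked)  ** P0@[31:32]
i=33 'a': node 2→8 (fail-walked)  ** P2@[33:33]
i=34 'c': node 8→9
i=35 'c': node 9→5 (fail-walked)  ** P4@[34:35]
i=36 'a': node 5→6  ** P1@[33:36],P2@[36:36]
i=37 'c': node 6→4 (fail-walked)
i=38 'c': node 4→5  ** P4@[37:38]
i=39 'b': node 5→2 (fail-walked)  ** P0@[38:39]
i=40 'c': node 2→13 (fail-walked)
i=41 'c': node 13→12 (fail-walked)  ** P4@[40:41]
i=42 'c': node 12→12 (fail-walked)  ** P4@[41:42]
i=43 'c': node 12→12 (fail-walked)  ** P4@[42:43]
i=44 'a': node 12→17 (fail-walked)  ** P2@[44:44]
i=45 'c': node 17→4 (fail-walked)
i=46 'c': node 4→5  ** P4@[45:46]
i=47 'a': node 5→6  ** P1@[44:47],P2@[47:47]
i=48 'a': node 6→18 (fail-walked)  ** P2@[48:48]
i=49 'c': node 18→19  ** P6@[46:49]
i=50 'a': node 19→17 (fail-walked)  ** P2@[50:50]
i=51 'c': node 17→4 (fail-walked)
i=52 'c': node 4→5  ** P4@[51:52]
i=53 'a': node 5→6  ** P1@[50:53],P2@[53:53]
i=54 'b': node 6→7 (fail-walked)
i=55 'a': node 7→8  ** P2@[55:55]
i=56 'a': node 8→3 (fail-walked)  ** P2@[56:56]
i=57 'b': node 3→7 (fail-walked)
i=58 'a': node 7→8  ** P2@[58:58]
i=59 'c': node 8→9
i=60 'a': node 9→10  ** P2@[60:60]
i=61 'c': node 10→11  ** P3@[57:61]
i=62 'b': node 11→2 (fail-walked)  ** P0@[61:62]
i=63 'a': node 2→8 (fail-walked)  ** P2@[63:63]
i=64 'c': node 8→9
i=65 'a': node 9→10  ** P2@[65:65]
i=66 'c': node 10→11  ** P3@[62:66]
i=67 'c': node 11→5 (fail-walked)  ** P4@[66:67]
i=68 'c': node 5→12 (fail-walked)  ** P4@[67:68]
i=69 'c': node 12→12 (fail-walked)  ** P4@[68:69]
i=70 'c': node 12→12 (fail-walked)  ** P4@[69:70]
i=71 'c': node 12→12 (fail-walked)  ** P4@[70:71]

Result: [[1,0],[4,2],[6,0],[8,2],[9,2],[10,5],[10,6],[11,4],[12,4],[13,2],[16,0],[18,4],[19,0],[21,0],[22,2],[26,2],[27,2],[28,5],[28,6],[29,2],[31,4],[32,0],[33,2],[35,4],[36,1],[36,2],[38,4],[39,0],[41,4],[42,4],[43,4],[44,2],[46,4],[47,1],[47,2],[48,2],[49,6],[50,2],[52,4],[53,1],[53,2],[55,2],[56,2],[58,2],[60,2],[61,3],[62,0],[63,2],[65,2],[66,3],[67,4],[68,4],[69,4],[70,4],[71,4]]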